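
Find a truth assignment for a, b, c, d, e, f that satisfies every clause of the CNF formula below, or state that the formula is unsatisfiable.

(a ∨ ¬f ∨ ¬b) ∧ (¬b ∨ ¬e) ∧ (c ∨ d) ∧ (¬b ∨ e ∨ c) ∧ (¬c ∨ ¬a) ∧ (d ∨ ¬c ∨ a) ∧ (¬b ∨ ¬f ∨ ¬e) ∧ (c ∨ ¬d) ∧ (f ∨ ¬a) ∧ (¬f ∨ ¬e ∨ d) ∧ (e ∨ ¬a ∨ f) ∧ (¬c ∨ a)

Case b = False:
Case c = True:
The clause (¬a) is unit, so a = False.
That conflicts with the unit clause (a).
Backtrack on c: now try c = False.
The clause (d) is unit, so d = True.
That conflicts with the unit clause (¬d).
Either choice for c ends in contradiction.
Backtrack on b: now try b = True.
The clause (¬e) is unit, so e = False.
The clause (c) is unit, so c = True.
The clause (¬a) is unit, so a = False.
That conflicts with the unit clause (a).
Either choice for b ends in contradiction.

UNSATISFIABLE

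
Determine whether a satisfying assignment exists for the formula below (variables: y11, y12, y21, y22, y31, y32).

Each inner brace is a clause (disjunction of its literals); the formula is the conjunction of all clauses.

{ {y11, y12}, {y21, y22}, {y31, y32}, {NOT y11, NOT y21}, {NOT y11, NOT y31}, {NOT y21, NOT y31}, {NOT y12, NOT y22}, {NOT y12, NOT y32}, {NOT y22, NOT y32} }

No

Branch on y11: set y11 = true.
(NOT y21) alone gives y21 = false.
(y22) alone gives y22 = true.
(NOT y31) alone gives y31 = false.
(y32) alone gives y32 = true.
Now (NOT y32) is unsatisfied and unit — conflict.
Backtrack on y11: now try y11 = false.
(y12) alone gives y12 = true.
(NOT y22) alone gives y22 = false.
(y21) alone gives y21 = true.
(NOT y31) alone gives y31 = false.
(y32) alone gives y32 = true.
Now (NOT y32) is unsatisfied and unit — conflict.
Neither y11 = true nor y11 = false works.
No assignment satisfies every clause.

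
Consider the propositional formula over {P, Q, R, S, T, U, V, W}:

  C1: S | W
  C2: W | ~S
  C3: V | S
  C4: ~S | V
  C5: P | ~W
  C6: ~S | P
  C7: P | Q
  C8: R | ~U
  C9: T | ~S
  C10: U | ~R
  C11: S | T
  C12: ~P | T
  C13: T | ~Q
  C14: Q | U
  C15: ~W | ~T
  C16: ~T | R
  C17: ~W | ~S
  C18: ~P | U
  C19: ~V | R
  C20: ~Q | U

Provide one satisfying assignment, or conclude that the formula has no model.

Suppose S = 1.
(W) alone gives W = 1.
Now (~W) is unsatisfied and unit — conflict.
That branch fails; take S = 0 instead.
(W) alone gives W = 1.
(V) alone gives V = 1.
(P) alone gives P = 1.
(T) alone gives T = 1.
Now (~T) is unsatisfied and unit — conflict.
Neither S = 1 nor S = 0 works.

UNSATISFIABLE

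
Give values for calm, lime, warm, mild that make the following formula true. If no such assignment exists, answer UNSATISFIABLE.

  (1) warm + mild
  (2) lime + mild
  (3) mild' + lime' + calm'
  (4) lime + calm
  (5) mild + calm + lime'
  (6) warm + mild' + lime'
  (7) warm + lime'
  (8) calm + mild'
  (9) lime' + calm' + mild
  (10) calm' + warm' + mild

Branch on warm: set warm = 0.
(mild) alone gives mild = 1.
(lime') alone gives lime = 0.
(calm) alone gives calm = 1.
This assignment satisfies each clause.

calm ↦ 1; lime ↦ 0; warm ↦ 0; mild ↦ 1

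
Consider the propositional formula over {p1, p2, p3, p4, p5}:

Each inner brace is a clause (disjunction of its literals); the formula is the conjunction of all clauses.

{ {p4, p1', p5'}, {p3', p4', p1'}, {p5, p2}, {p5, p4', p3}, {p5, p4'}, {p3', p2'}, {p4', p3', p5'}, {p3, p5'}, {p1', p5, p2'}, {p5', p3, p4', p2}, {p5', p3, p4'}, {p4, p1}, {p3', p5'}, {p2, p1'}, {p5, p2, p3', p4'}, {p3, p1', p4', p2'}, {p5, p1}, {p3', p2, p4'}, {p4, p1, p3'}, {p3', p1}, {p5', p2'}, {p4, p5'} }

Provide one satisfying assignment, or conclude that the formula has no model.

UNSATISFIABLE

Branch on p5: set p5 = 1.
(p3) alone gives p3 = 1.
That conflicts with the unit clause (p3').
Undo p5 and try p5 = 0.
(p2) alone gives p2 = 1.
(p4') alone gives p4 = 0.
(p3') alone gives p3 = 0.
(p1') alone gives p1 = 0.
That conflicts with the unit clause (p1).
Either choice for p5 ends in contradiction.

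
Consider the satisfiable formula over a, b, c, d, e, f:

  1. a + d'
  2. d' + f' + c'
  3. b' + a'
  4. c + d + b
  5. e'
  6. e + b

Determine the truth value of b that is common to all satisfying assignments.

True

Suppose b = 0.
(e') alone gives e = 0.
But (e) is also a unit clause — contradiction.
So every satisfying assignment has b = True.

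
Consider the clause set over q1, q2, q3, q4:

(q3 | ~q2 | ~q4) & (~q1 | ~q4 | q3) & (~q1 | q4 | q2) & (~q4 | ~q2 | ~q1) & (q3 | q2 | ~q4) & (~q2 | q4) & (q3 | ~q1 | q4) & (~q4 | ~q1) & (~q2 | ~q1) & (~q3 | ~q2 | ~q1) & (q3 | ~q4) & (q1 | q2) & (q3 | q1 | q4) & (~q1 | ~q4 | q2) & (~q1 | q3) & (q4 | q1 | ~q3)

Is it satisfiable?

Satisfiable

Suppose q2 = 1.
The clause (q4) is unit, so q4 = 1.
The clause (q3) is unit, so q3 = 1.
The clause (~q1) is unit, so q1 = 0.
Every clause now holds.
A satisfying assignment: q1=0; q2=1; q3=1; q4=1.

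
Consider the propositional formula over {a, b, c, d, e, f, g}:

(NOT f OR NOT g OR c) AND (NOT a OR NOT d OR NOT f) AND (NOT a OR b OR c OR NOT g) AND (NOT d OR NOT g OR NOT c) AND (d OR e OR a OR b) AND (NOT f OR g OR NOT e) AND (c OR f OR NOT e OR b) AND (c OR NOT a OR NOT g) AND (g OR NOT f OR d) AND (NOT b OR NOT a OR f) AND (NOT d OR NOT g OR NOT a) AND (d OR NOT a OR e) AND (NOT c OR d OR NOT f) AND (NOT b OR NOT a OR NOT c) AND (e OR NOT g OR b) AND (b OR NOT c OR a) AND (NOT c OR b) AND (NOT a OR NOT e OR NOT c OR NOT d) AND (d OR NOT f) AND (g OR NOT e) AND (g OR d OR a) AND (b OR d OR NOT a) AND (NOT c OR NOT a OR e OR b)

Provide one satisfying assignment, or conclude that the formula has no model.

a ↦ false, b ↦ false, c ↦ false, d ↦ true, e ↦ false, f ↦ true, g ↦ false

Branch on c: set c = false.
Branch on f: set f = true.
(NOT g) alone gives g = false.
(NOT e) alone gives e = false.
(d) alone gives d = true.
(NOT a) alone gives a = false.
No clause remains; b is free.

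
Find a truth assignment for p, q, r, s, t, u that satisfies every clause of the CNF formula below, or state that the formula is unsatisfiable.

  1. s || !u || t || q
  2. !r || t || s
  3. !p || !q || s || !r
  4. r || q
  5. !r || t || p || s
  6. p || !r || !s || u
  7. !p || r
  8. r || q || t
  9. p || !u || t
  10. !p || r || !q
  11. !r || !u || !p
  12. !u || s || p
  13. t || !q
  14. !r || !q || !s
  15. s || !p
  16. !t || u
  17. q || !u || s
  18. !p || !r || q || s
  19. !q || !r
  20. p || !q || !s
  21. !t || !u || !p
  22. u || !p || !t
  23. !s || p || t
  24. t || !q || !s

p: false,  q: false,  r: true,  s: true,  t: true,  u: true

Branch on r: set r = true.
From the singleton clause (!q), q = false.
Branch on t: set t = true.
From the singleton clause (u), u = true.
From the singleton clause (!p), p = false.
From the singleton clause (s), s = true.
All clauses are satisfied.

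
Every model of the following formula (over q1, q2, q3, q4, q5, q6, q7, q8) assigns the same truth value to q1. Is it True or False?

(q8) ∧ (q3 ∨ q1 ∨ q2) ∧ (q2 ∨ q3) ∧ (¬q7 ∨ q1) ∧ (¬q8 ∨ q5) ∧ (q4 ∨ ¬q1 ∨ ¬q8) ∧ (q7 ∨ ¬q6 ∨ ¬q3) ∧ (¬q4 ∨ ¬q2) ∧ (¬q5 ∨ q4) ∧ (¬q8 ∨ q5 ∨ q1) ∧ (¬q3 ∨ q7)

Suppose q1 = False.
Unit clause (q8) forces q8 = True.
Unit clause (¬q7) forces q7 = False.
Unit clause (q5) forces q5 = True.
Unit clause (q4) forces q4 = True.
Unit clause (¬q2) forces q2 = False.
Unit clause (q3) forces q3 = True.
But (¬q3) is also a unit clause — contradiction.
So every satisfying assignment has q1 = True.

True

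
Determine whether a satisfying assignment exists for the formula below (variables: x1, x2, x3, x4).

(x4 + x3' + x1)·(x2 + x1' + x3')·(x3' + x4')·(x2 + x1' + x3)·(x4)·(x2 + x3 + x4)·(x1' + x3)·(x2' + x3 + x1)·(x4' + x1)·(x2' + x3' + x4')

(x4) alone gives x4 = 1.
(x3') alone gives x3 = 0.
(x1') alone gives x1 = 0.
That conflicts with the unit clause (x1).
No assignment satisfies every clause.

No, unsatisfiable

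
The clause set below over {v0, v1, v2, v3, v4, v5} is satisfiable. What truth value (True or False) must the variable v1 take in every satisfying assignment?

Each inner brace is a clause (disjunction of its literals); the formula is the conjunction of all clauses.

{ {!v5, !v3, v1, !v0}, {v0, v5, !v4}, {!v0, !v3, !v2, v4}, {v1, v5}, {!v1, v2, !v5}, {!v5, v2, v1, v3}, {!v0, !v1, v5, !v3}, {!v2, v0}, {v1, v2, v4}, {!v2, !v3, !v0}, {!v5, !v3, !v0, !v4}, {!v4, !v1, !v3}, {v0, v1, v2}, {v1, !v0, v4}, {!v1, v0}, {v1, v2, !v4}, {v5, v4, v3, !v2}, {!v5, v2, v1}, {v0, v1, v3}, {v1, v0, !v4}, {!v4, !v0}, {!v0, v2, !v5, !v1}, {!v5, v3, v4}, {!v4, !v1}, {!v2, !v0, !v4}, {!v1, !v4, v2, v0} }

Suppose v1 = false.
From the singleton clause (v5), v5 = true.
From the singleton clause (v2), v2 = true.
From the singleton clause (v0), v0 = true.
From the singleton clause (!v3), v3 = false.
From the singleton clause (v4), v4 = true.
That conflicts with the unit clause (!v4).
So every satisfying assignment has v1 = True.

True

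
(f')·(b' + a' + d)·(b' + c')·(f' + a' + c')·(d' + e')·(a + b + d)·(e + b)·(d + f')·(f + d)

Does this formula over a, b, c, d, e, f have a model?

Yes, satisfiable

(f') alone gives f = 0.
(d) alone gives d = 1.
(e') alone gives e = 0.
(b) alone gives b = 1.
(c') alone gives c = 0.
Every clause is now satisfied; a is unconstrained.
A satisfying assignment: a=1, b=1, c=0, d=1, e=0, f=0.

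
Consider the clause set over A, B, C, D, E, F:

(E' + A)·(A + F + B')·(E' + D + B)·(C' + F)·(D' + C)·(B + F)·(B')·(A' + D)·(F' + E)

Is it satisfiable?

Yes, satisfiable

(B') alone gives B = 0.
(F) alone gives F = 1.
(E) alone gives E = 1.
(A) alone gives A = 1.
(D) alone gives D = 1.
(C) alone gives C = 1.
This assignment satisfies each clause.
A satisfying assignment: A: 1,  B: 0,  C: 1,  D: 1,  E: 1,  F: 1.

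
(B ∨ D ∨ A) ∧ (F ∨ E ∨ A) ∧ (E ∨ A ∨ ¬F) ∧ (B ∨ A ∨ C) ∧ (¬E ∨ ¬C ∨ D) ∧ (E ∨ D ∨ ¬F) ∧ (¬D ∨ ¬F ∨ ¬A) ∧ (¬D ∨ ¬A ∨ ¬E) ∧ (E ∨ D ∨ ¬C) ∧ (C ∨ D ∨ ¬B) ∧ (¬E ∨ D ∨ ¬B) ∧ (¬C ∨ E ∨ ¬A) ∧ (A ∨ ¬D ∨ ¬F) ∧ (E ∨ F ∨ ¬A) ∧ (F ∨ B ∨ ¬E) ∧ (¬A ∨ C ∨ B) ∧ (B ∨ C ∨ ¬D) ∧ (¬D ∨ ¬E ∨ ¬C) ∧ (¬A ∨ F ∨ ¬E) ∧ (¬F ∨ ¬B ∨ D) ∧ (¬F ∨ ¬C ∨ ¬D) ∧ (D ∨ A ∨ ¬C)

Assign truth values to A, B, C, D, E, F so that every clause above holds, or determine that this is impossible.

Branch on B: set B = True.
Branch on C: set C = False.
Unit clause (D) forces D = True.
Branch on F: set F = False.
Branch on E: set E = True.
Unit clause (¬A) forces A = False.
Every clause now holds.

A ↦ False; B ↦ True; C ↦ False; D ↦ True; E ↦ True; F ↦ False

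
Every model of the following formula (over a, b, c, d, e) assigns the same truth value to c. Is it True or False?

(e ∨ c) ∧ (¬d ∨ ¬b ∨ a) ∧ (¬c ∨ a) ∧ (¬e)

Suppose c = False.
From the singleton clause (e), e = True.
But (¬e) is also a unit clause — contradiction.
So every satisfying assignment has c = True.

True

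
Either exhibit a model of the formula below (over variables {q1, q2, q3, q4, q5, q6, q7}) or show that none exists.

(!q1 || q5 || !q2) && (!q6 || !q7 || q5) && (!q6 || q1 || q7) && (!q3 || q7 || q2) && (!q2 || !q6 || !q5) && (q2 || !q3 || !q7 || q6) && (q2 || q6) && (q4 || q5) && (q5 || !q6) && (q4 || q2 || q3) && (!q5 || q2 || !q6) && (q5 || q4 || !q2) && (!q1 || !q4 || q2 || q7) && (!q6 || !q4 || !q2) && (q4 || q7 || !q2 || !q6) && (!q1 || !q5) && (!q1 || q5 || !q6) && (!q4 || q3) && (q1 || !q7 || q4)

q1: false,  q2: true,  q3: true,  q4: true,  q5: true,  q6: false,  q7: true

Suppose q2 = true.
Suppose q1 = false.
Suppose q6 = false.
Suppose q4 = true.
The clause (q3) is unit, so q3 = true.
No clause remains; q5, q7 are free.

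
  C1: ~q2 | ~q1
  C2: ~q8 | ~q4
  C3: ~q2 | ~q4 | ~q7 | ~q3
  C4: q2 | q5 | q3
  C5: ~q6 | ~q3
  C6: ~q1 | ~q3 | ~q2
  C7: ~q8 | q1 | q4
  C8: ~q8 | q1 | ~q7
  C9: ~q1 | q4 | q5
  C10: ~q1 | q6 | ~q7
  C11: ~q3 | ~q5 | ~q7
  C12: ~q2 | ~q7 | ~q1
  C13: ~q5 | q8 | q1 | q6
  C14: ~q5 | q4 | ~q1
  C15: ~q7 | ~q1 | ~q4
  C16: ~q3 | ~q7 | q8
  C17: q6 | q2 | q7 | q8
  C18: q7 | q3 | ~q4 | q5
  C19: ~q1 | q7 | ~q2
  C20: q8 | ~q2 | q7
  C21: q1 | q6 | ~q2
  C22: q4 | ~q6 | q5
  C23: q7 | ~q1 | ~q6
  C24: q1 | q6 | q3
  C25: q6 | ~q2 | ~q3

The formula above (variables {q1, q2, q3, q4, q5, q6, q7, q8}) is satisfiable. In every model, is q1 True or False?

Suppose q1 = 1.
The clause (~q2) is unit, so q2 = 0.
Case q8 = 0:
Case q5 = 1:
The clause (q4) is unit, so q4 = 1.
The clause (~q7) is unit, so q7 = 0.
The clause (q6) is unit, so q6 = 1.
Now (~q6) is unsatisfied and unit — conflict.
Backtrack on q5: now try q5 = 0.
The clause (q3) is unit, so q3 = 1.
The clause (~q6) is unit, so q6 = 0.
The clause (q4) is unit, so q4 = 1.
The clause (~q7) is unit, so q7 = 0.
Now (q7) is unsatisfied and unit — conflict.
Either choice for q5 ends in contradiction.
Backtrack on q8: now try q8 = 1.
The clause (~q4) is unit, so q4 = 0.
The clause (q5) is unit, so q5 = 1.
Now (~q5) is unsatisfied and unit — conflict.
Either choice for q8 ends in contradiction.
So every satisfying assignment has q1 = False.

False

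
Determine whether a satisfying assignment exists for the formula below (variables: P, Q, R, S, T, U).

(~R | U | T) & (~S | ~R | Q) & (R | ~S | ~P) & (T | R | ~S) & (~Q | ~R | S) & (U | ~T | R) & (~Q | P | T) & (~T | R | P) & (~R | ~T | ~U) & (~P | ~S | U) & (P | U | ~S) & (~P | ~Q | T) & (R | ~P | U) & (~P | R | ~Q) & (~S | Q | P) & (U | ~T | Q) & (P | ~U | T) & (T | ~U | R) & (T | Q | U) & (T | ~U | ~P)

Suppose R = 0.
Suppose S = 0.
Suppose U = 1.
(T) alone gives T = 1.
(P) alone gives P = 1.
(~Q) alone gives Q = 0.
Every clause now holds.
A satisfying assignment: P ↦ 1, Q ↦ 0, R ↦ 0, S ↦ 0, T ↦ 1, U ↦ 1.

Satisfiable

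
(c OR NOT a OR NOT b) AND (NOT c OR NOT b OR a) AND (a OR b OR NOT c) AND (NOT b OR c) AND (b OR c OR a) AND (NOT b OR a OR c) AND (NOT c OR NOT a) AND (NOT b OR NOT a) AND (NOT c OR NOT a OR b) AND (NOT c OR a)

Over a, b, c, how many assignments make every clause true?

There are 2^3 = 8 truth assignments over (a, b, c).
Check each against the 10 clauses (columns in the order a, b, c):
  F F F  ✗ fails (b OR c OR a)
  F F T  ✗ fails (a OR b OR NOT c)
  F T F  ✗ fails (NOT b OR c)
  F T T  ✗ fails (NOT c OR NOT b OR a)
  T F F  ✓ satisfies all
  T F T  ✗ fails (NOT c OR NOT a)
  T T F  ✗ fails (c OR NOT a OR NOT b)
  T T T  ✗ fails (NOT c OR NOT a)
1 of the 8 rows is a model.

1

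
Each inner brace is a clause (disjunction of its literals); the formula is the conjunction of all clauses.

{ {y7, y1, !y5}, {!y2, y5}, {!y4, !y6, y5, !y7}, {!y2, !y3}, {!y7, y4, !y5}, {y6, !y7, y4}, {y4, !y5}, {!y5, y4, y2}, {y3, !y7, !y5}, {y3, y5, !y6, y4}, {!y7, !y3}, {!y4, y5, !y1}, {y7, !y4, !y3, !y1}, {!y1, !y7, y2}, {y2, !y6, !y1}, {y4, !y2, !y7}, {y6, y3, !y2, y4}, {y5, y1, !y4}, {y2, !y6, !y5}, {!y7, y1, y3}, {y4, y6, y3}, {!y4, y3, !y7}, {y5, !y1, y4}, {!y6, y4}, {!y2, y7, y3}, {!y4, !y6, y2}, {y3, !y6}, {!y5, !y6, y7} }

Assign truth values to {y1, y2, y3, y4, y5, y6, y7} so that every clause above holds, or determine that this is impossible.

Branch on y2: set y2 = false.
Branch on y4: set y4 = true.
(!y6) alone gives y6 = false.
Branch on y7: set y7 = false.
Branch on y1: set y1 = true.
(y5) alone gives y5 = true.
(!y3) alone gives y3 = false.
This assignment satisfies each clause.

y1 ↦ true,  y2 ↦ false,  y3 ↦ false,  y4 ↦ true,  y5 ↦ true,  y6 ↦ false,  y7 ↦ false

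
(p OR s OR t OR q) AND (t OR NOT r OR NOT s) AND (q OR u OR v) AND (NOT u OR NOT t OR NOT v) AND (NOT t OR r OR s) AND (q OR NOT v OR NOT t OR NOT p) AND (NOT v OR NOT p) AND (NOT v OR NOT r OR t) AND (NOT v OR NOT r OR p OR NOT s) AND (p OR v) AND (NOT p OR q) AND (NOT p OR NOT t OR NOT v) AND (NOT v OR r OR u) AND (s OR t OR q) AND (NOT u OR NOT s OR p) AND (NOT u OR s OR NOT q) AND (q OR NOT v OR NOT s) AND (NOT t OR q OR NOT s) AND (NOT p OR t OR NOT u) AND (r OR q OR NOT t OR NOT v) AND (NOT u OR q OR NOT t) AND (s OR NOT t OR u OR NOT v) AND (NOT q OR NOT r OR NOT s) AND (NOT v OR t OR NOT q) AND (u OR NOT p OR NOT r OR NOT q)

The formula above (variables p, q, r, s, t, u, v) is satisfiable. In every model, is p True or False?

Suppose p = false.
The clause (v) is unit, so v = true.
Suppose u = false.
The clause (r) is unit, so r = true.
The clause (t) is unit, so t = true.
The clause (NOT s) is unit, so s = false.
Now (s) is unsatisfied and unit — conflict.
So u must be the other value — set u = true.
The clause (NOT t) is unit, so t = false.
The clause (NOT r) is unit, so r = false.
The clause (NOT s) is unit, so s = false.
The clause (q) is unit, so q = true.
Now (NOT q) is unsatisfied and unit — conflict.
Both values of u lead to a conflict.
So every satisfying assignment has p = True.

True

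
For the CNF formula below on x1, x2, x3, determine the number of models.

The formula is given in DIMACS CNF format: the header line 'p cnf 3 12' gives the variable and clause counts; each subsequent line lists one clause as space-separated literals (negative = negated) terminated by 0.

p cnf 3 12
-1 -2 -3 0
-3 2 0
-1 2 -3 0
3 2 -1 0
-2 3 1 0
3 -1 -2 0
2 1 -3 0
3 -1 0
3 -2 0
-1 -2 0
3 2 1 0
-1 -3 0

1

There are 2^3 = 8 truth assignments over (x1, x2, x3).
Check each against the 12 clauses (columns in the order x1, x2, x3):
  F F F  ✗ fails (x3 ∨ x2 ∨ x1)
  F F T  ✗ fails (¬x3 ∨ x2)
  F T F  ✗ fails (¬x2 ∨ x3 ∨ x1)
  F T T  ✓ satisfies all
  T F F  ✗ fails (x3 ∨ x2 ∨ ¬x1)
  T F T  ✗ fails (¬x3 ∨ x2)
  T T F  ✗ fails (x3 ∨ ¬x1 ∨ ¬x2)
  T T T  ✗ fails (¬x1 ∨ ¬x2 ∨ ¬x3)
1 of the 8 rows is a model.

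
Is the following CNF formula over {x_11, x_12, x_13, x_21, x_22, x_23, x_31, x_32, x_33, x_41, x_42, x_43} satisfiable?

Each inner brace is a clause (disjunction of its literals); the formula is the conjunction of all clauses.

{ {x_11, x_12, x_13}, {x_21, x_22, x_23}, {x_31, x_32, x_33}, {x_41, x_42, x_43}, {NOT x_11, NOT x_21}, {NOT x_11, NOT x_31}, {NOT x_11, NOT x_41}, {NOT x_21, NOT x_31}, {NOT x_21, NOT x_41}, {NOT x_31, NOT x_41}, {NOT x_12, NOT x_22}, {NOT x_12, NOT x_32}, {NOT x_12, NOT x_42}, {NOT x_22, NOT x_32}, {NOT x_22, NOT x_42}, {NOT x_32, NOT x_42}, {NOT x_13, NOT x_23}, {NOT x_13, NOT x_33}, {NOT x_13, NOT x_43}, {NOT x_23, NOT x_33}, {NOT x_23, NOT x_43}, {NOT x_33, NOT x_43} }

Unsatisfiable

Try x_11 = false.
Try x_12 = true.
From the singleton clause (NOT x_22), x_22 = false.
From the singleton clause (NOT x_32), x_32 = false.
From the singleton clause (NOT x_42), x_42 = false.
Try x_21 = true.
From the singleton clause (NOT x_31), x_31 = false.
From the singleton clause (x_33), x_33 = true.
From the singleton clause (NOT x_41), x_41 = false.
From the singleton clause (x_43), x_43 = true.
Now (NOT x_43) is unsatisfied and unit — conflict.
So x_21 must be the other value — set x_21 = false.
From the singleton clause (x_23), x_23 = true.
From the singleton clause (NOT x_13), x_13 = false.
From the singleton clause (NOT x_33), x_33 = false.
From the singleton clause (x_31), x_31 = true.
From the singleton clause (NOT x_41), x_41 = false.
From the singleton clause (x_43), x_43 = true.
Now (NOT x_43) is unsatisfied and unit — conflict.
Both values of x_21 lead to a conflict.
So x_12 must be the other value — set x_12 = false.
From the singleton clause (x_13), x_13 = true.
From the singleton clause (NOT x_23), x_23 = false.
From the singleton clause (NOT x_33), x_33 = false.
From the singleton clause (NOT x_43), x_43 = false.
Try x_21 = true.
From the singleton clause (NOT x_31), x_31 = false.
From the singleton clause (x_32), x_32 = true.
From the singleton clause (NOT x_41), x_41 = false.
From the singleton clause (x_42), x_42 = true.
Now (NOT x_42) is unsatisfied and unit — conflict.
So x_21 must be the other value — set x_21 = false.
From the singleton clause (x_22), x_22 = true.
From the singleton clause (NOT x_32), x_32 = false.
From the singleton clause (x_31), x_31 = true.
From the singleton clause (NOT x_41), x_41 = false.
From the singleton clause (x_42), x_42 = true.
Now (NOT x_42) is unsatisfied and unit — conflict.
Both values of x_21 lead to a conflict.
Both values of x_12 lead to a conflict.
So x_11 must be the other value — set x_11 = true.
From the singleton clause (NOT x_21), x_21 = false.
From the singleton clause (NOT x_31), x_31 = false.
From the singleton clause (NOT x_41), x_41 = false.
Try x_22 = true.
From the singleton clause (NOT x_12), x_12 = false.
From the singleton clause (NOT x_32), x_32 = false.
From the singleton clause (x_33), x_33 = true.
From the singleton clause (NOT x_42), x_42 = false.
From the singleton clause (x_43), x_43 = true.
Now (NOT x_43) is unsatisfied and unit — conflict.
So x_22 must be the other value — set x_22 = false.
From the singleton clause (x_23), x_23 = true.
From the singleton clause (NOT x_13), x_13 = false.
From the singleton clause (NOT x_33), x_33 = false.
From the singleton clause (x_32), x_32 = true.
From the singleton clause (NOT x_12), x_12 = false.
From the singleton clause (NOT x_42), x_42 = false.
From the singleton clause (x_43), x_43 = true.
Now (NOT x_43) is unsatisfied and unit — conflict.
Both values of x_22 lead to a conflict.
Both values of x_11 lead to a conflict.
No assignment satisfies every clause.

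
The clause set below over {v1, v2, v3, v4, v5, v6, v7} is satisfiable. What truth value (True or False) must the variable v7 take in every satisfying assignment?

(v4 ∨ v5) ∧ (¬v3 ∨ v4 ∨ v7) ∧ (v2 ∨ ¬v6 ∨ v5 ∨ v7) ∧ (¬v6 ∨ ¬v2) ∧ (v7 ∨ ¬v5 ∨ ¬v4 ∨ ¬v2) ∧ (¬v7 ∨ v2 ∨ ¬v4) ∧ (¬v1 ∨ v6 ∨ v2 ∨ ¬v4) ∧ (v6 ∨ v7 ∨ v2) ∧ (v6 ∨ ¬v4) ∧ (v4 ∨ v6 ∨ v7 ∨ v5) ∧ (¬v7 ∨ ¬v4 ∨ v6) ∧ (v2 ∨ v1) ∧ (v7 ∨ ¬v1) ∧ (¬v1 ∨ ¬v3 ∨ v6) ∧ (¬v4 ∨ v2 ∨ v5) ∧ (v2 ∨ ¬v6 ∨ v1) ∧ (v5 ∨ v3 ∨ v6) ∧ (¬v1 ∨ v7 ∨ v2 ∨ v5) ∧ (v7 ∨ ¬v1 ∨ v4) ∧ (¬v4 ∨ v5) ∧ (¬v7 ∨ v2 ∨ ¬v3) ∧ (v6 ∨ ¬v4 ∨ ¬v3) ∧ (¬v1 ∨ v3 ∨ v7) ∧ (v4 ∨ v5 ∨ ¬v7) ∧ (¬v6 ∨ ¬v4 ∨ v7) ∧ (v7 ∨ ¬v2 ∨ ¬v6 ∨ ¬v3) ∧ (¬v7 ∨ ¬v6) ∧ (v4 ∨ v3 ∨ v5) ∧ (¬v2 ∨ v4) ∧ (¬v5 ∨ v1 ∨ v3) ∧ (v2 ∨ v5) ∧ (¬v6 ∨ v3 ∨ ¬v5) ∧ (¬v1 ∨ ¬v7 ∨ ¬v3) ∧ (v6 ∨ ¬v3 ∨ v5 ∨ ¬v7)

Suppose v7 = False.
The clause (¬v1) is unit, so v1 = False.
The clause (v2) is unit, so v2 = True.
The clause (¬v6) is unit, so v6 = False.
The clause (¬v4) is unit, so v4 = False.
But (v4) is also a unit clause — contradiction.
So every satisfying assignment has v7 = True.

True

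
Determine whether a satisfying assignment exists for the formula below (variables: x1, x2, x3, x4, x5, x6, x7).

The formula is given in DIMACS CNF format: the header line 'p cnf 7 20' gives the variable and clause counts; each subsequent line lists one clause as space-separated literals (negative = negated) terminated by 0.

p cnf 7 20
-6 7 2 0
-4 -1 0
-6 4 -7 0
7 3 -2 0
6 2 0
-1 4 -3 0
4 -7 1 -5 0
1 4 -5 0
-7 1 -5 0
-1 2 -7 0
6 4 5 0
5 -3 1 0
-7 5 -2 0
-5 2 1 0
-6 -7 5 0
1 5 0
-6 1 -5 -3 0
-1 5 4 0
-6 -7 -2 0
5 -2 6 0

Yes, satisfiable

Suppose x4 = False.
Suppose x6 = False.
(x2) alone gives x2 = True.
(x5) alone gives x5 = True.
(x1) alone gives x1 = True.
(¬x3) alone gives x3 = False.
(x7) alone gives x7 = True.
This assignment satisfies each clause.
A satisfying assignment: x1: True; x2: True; x3: False; x4: False; x5: True; x6: False; x7: True.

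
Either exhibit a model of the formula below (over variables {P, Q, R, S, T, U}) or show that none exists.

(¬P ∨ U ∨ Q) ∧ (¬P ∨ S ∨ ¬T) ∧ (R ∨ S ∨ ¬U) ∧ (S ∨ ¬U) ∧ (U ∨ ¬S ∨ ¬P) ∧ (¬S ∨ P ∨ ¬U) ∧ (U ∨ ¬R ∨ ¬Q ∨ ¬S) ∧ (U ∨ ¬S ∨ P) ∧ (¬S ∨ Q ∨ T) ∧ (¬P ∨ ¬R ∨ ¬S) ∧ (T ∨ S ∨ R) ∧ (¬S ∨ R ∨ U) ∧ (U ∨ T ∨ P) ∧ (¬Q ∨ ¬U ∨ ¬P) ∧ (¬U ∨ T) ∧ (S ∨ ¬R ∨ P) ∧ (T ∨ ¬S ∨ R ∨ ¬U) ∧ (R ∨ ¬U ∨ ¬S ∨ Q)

Suppose S = False.
The clause (¬U) is unit, so U = False.
Suppose P = False.
The clause (T) is unit, so T = True.
The clause (¬R) is unit, so R = False.
Every clause is now satisfied; Q is unconstrained.

P ↦ False, Q ↦ True, R ↦ False, S ↦ False, T ↦ True, U ↦ False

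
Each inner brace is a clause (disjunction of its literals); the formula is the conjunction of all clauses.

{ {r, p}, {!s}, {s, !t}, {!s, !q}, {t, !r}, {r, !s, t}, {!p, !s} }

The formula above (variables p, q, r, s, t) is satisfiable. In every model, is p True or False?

Suppose p = false.
(r) alone gives r = true.
(!s) alone gives s = false.
(!t) alone gives t = false.
But (t) is also a unit clause — contradiction.
So every satisfying assignment has p = True.

True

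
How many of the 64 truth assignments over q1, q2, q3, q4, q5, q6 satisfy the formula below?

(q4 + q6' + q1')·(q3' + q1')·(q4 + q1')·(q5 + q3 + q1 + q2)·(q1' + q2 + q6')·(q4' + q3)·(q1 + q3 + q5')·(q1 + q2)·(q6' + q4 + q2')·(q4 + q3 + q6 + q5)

6

There are 2^6 = 64 truth assignments over (q1, q2, q3, q4, q5, q6).
Split on q1. With q1 = 1, the clauses containing q1 are satisfied and q1' drops from the rest; 0 of the 2^5 = 32 assignments to the other variables satisfy what remains.
With q1 = 0, by the same count on the reduced clause set, 6 assignments work.
(One model: q1=F, q2=T, q3=T, q4=F, q5=F, q6=F.)
Total: 0 + 6 = 6.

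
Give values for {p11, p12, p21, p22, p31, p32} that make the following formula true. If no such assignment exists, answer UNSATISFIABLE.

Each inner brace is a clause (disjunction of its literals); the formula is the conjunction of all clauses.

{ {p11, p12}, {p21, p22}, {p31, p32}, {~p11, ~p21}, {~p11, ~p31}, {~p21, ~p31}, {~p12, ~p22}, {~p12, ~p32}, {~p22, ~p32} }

UNSATISFIABLE

Suppose p11 = 1.
(~p21) alone gives p21 = 0.
(p22) alone gives p22 = 1.
(~p31) alone gives p31 = 0.
(p32) alone gives p32 = 1.
That conflicts with the unit clause (~p32).
That branch fails; take p11 = 0 instead.
(p12) alone gives p12 = 1.
(~p22) alone gives p22 = 0.
(p21) alone gives p21 = 1.
(~p31) alone gives p31 = 0.
(p32) alone gives p32 = 1.
That conflicts with the unit clause (~p32).
Either choice for p11 ends in contradiction.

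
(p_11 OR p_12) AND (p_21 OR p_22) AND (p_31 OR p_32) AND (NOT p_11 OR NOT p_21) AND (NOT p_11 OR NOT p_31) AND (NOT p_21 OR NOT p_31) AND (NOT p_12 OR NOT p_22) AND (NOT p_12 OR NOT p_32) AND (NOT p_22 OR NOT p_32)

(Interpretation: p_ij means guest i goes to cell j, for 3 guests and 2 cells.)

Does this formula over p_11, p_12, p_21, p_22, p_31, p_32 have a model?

Try p_11 = true.
(NOT p_21) alone gives p_21 = false.
(p_22) alone gives p_22 = true.
(NOT p_31) alone gives p_31 = false.
(p_32) alone gives p_32 = true.
Now (NOT p_32) is unsatisfied and unit — conflict.
So p_11 must be the other value — set p_11 = false.
(p_12) alone gives p_12 = true.
(NOT p_22) alone gives p_22 = false.
(p_21) alone gives p_21 = true.
(NOT p_31) alone gives p_31 = false.
(p_32) alone gives p_32 = true.
Now (NOT p_32) is unsatisfied and unit — conflict.
Either choice for p_11 ends in contradiction.
No assignment satisfies every clause.

No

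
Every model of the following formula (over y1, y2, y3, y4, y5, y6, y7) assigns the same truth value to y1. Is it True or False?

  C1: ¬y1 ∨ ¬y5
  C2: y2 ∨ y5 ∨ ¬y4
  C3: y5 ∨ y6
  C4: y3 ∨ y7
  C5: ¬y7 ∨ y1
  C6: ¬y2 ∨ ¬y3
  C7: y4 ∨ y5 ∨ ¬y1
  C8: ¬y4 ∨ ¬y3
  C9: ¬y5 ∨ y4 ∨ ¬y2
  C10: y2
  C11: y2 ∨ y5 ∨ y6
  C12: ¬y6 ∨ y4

Suppose y1 = False.
Unit clause (¬y7) forces y7 = False.
Unit clause (y3) forces y3 = True.
Unit clause (¬y2) forces y2 = False.
Now (y2) is unsatisfied and unit — conflict.
So every satisfying assignment has y1 = True.

True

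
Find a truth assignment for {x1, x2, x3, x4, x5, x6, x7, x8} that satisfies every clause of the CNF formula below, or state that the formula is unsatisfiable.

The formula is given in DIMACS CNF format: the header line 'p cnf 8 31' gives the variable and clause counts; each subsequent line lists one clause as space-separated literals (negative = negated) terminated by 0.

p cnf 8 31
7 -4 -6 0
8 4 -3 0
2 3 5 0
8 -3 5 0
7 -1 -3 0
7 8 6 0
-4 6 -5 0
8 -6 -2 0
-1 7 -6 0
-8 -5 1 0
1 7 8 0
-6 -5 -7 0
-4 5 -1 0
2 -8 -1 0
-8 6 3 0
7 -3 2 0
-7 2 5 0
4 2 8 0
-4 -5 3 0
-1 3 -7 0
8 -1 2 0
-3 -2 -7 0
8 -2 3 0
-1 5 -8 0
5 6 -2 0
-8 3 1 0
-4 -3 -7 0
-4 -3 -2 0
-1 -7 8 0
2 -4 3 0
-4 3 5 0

x1: False; x2: True; x3: True; x4: False; x5: False; x6: True; x7: False; x8: True

Try x7 = False.
Try x4 = False.
Try x8 = True.
Try x1 = False.
The clause (¬x5) is unit, so x5 = False.
The clause (x3) is unit, so x3 = True.
The clause (x2) is unit, so x2 = True.
The clause (x6) is unit, so x6 = True.
This assignment satisfies each clause.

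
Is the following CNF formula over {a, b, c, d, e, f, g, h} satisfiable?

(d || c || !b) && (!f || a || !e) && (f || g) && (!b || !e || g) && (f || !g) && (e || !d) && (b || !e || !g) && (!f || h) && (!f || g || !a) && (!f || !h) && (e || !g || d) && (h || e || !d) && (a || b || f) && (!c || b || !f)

Unsatisfiable

Try f = true.
(h) alone gives h = true.
That conflicts with the unit clause (!h).
That branch fails; take f = false instead.
(g) alone gives g = true.
That conflicts with the unit clause (!g).
Either choice for f ends in contradiction.
No assignment satisfies every clause.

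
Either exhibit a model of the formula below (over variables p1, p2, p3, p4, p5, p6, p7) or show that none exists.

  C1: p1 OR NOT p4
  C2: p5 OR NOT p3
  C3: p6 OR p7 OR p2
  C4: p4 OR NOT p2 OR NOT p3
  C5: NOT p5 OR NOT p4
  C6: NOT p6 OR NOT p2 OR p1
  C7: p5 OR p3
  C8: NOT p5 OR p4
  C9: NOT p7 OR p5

UNSATISFIABLE

Branch on p1: set p1 = true.
Branch on p5: set p5 = true.
Unit clause (NOT p4) forces p4 = false.
Now (p4) is unsatisfied and unit — conflict.
Backtrack on p5: now try p5 = false.
Unit clause (NOT p3) forces p3 = false.
Now (p3) is unsatisfied and unit — conflict.
Both values of p5 lead to a conflict.
Backtrack on p1: now try p1 = false.
Unit clause (NOT p4) forces p4 = false.
Unit clause (NOT p5) forces p5 = false.
Unit clause (NOT p3) forces p3 = false.
Now (p3) is unsatisfied and unit — conflict.
Both values of p1 lead to a conflict.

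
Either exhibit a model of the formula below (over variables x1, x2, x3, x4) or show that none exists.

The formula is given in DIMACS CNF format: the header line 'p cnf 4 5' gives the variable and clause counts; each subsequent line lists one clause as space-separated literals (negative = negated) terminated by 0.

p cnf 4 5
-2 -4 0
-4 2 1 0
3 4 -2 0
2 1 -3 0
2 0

x1=False, x2=True, x3=True, x4=False

The clause (x2) is unit, so x2 = True.
The clause (¬x4) is unit, so x4 = False.
The clause (x3) is unit, so x3 = True.
All clauses hold; x1 can take either value.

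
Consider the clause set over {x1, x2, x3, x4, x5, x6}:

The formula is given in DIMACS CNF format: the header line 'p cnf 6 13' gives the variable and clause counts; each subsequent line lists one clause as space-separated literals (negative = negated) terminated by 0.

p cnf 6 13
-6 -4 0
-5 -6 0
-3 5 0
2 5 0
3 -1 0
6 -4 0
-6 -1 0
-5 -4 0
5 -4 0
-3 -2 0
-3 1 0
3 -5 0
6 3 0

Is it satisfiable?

Satisfiable

Try x6 = True.
(¬x4) alone gives x4 = False.
(¬x5) alone gives x5 = False.
(¬x3) alone gives x3 = False.
(x2) alone gives x2 = True.
(¬x1) alone gives x1 = False.
All clauses are satisfied.
A satisfying assignment: x1 ↦ False; x2 ↦ True; x3 ↦ False; x4 ↦ False; x5 ↦ False; x6 ↦ True.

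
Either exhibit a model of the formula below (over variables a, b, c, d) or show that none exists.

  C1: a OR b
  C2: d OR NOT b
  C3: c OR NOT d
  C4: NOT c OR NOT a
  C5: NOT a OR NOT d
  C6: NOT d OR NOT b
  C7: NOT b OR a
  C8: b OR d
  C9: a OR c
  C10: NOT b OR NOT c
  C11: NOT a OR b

Case a = true:
(NOT c) alone gives c = false.
(NOT d) alone gives d = false.
(NOT b) alone gives b = false.
But (b) is also a unit clause — contradiction.
So a must be the other value — set a = false.
(b) alone gives b = true.
But (NOT b) is also a unit clause — contradiction.
Neither a = true nor a = false works.

UNSATISFIABLE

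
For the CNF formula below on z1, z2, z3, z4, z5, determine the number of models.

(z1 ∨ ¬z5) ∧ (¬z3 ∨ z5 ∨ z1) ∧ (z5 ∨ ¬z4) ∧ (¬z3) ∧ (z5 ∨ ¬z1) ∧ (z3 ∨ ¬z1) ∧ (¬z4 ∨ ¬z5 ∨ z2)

There are 2^5 = 32 truth assignments over (z1, z2, z3, z4, z5).
Split on z1. With z1 = True, the clauses containing z1 are satisfied and ¬z1 drops from the rest; 0 of the 2^4 = 16 assignments to the other variables satisfy what remains.
With z1 = False, by the same count on the reduced clause set, 2 assignments work.
Total: 0 + 2 = 2.

2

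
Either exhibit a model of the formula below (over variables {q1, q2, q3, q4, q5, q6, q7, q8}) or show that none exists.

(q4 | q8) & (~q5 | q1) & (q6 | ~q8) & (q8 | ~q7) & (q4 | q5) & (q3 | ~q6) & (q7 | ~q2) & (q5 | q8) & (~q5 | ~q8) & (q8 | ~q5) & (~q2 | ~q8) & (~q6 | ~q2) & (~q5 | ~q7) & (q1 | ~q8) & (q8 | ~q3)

Try q4 = 1.
Try q5 = 0.
From the singleton clause (q8), q8 = 1.
From the singleton clause (q6), q6 = 1.
From the singleton clause (q3), q3 = 1.
From the singleton clause (~q2), q2 = 0.
From the singleton clause (q1), q1 = 1.
No clause remains; q7 is free.

q1 ↦ 1, q2 ↦ 0, q3 ↦ 1, q4 ↦ 1, q5 ↦ 0, q6 ↦ 1, q7 ↦ 0, q8 ↦ 1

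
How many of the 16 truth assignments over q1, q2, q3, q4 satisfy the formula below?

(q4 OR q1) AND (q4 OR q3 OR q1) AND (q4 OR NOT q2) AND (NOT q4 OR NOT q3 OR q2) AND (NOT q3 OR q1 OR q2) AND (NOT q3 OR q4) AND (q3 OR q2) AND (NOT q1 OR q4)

4

There are 2^4 = 16 truth assignments over (q1, q2, q3, q4).
Check each against the 8 clauses (columns in the order q1, q2, q3, q4):
  F F F F  ✗ fails (q4 OR q1)
  F F F T  ✗ fails (q3 OR q2)
  F F T F  ✗ fails (q4 OR q1)
  F F T T  ✗ fails (NOT q4 OR NOT q3 OR q2)
  F T F F  ✗ fails (q4 OR q1)
  F T F T  ✓ satisfies all
  F T T F  ✗ fails (q4 OR q1)
  F T T T  ✓ satisfies all
  T F F F  ✗ fails (q3 OR q2)
  T F F T  ✗ fails (q3 OR q2)
  T F T F  ✗ fails (NOT q3 OR q4)
  T F T T  ✗ fails (NOT q4 OR NOT q3 OR q2)
  T T F F  ✗ fails (q4 OR NOT q2)
  T T F T  ✓ satisfies all
  T T T F  ✗ fails (q4 OR NOT q2)
  T T T T  ✓ satisfies all
4 of the 16 rows are models.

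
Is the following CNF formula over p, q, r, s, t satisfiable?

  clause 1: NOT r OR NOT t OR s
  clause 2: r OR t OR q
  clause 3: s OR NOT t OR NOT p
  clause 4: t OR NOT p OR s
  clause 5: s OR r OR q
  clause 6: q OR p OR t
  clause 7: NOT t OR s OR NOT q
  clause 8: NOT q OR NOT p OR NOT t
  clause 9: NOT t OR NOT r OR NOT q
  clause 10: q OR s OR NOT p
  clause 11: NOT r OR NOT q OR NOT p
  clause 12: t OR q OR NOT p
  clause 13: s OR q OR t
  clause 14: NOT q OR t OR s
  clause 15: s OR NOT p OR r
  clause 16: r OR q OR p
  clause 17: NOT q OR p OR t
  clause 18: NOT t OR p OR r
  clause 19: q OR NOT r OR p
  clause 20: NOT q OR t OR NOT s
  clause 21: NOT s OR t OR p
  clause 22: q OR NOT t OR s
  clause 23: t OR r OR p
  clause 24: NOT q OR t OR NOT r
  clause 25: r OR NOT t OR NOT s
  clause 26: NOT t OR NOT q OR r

Try r = true.
Try t = true.
Unit clause (s) forces s = true.
Unit clause (NOT q) forces q = false.
Unit clause (p) forces p = true.
All clauses are satisfied.
A satisfying assignment: p ↦ true; q ↦ false; r ↦ true; s ↦ true; t ↦ true.

Yes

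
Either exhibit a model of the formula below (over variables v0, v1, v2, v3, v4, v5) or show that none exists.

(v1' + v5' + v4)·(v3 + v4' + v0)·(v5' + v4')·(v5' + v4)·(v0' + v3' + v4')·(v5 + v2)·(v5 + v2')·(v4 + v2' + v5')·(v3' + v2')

UNSATISFIABLE

Case v5 = 0:
(v2) alone gives v2 = 1.
That conflicts with the unit clause (v2').
That branch fails; take v5 = 1 instead.
(v4') alone gives v4 = 0.
That conflicts with the unit clause (v4).
Neither v5 = 1 nor v5 = 0 works.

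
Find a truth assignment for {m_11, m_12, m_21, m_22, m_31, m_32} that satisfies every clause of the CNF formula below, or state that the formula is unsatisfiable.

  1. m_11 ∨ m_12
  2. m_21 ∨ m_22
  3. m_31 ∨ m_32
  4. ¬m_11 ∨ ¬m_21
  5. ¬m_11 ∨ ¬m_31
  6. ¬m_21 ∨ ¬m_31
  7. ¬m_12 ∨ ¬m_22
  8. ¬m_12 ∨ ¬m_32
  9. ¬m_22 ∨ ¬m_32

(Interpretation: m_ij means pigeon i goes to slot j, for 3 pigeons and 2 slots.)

Try m_11 = True.
Unit clause (¬m_21) forces m_21 = False.
Unit clause (m_22) forces m_22 = True.
Unit clause (¬m_31) forces m_31 = False.
Unit clause (m_32) forces m_32 = True.
That conflicts with the unit clause (¬m_32).
Undo m_11 and try m_11 = False.
Unit clause (m_12) forces m_12 = True.
Unit clause (¬m_22) forces m_22 = False.
Unit clause (m_21) forces m_21 = True.
Unit clause (¬m_31) forces m_31 = False.
Unit clause (m_32) forces m_32 = True.
That conflicts with the unit clause (¬m_32).
Either choice for m_11 ends in contradiction.

UNSATISFIABLE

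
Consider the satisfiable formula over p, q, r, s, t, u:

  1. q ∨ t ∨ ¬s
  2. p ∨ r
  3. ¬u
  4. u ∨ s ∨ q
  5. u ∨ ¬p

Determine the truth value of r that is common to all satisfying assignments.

True

Suppose r = False.
Unit clause (p) forces p = True.
Unit clause (¬u) forces u = False.
That conflicts with the unit clause (u).
So every satisfying assignment has r = True.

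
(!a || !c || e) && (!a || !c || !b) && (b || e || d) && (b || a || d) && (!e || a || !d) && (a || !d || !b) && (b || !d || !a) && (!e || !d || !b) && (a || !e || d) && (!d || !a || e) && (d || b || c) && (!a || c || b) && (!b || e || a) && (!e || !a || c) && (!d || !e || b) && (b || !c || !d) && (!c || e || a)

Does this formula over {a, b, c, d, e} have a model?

Case a = true:
Case c = true:
(e) alone gives e = true.
(!b) alone gives b = false.
(!d) alone gives d = false.
Every clause now holds.
A satisfying assignment: a: true,  b: false,  c: true,  d: false,  e: true.

Yes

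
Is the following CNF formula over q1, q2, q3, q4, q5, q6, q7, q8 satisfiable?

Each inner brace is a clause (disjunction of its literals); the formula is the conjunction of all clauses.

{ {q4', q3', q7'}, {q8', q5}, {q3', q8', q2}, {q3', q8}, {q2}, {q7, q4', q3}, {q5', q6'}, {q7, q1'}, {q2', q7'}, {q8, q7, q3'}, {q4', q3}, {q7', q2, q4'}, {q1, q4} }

Yes

Unit clause (q2) forces q2 = 1.
Unit clause (q7') forces q7 = 0.
Unit clause (q1') forces q1 = 0.
Unit clause (q4) forces q4 = 1.
Unit clause (q3) forces q3 = 1.
Unit clause (q8) forces q8 = 1.
Unit clause (q5) forces q5 = 1.
Unit clause (q6') forces q6 = 0.
All clauses are satisfied.
A satisfying assignment: q1 ↦ 0,  q2 ↦ 1,  q3 ↦ 1,  q4 ↦ 1,  q5 ↦ 1,  q6 ↦ 0,  q7 ↦ 0,  q8 ↦ 1.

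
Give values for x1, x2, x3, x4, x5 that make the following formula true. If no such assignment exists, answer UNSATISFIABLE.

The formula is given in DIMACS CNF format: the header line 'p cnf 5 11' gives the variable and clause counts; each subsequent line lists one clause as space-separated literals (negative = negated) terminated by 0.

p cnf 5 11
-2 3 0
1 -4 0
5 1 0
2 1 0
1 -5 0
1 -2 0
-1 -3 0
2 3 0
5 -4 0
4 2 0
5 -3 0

UNSATISFIABLE

Case x2 = False:
From the singleton clause (x1), x1 = True.
From the singleton clause (¬x3), x3 = False.
But (x3) is also a unit clause — contradiction.
That branch fails; take x2 = True instead.
From the singleton clause (x3), x3 = True.
From the singleton clause (x1), x1 = True.
But (¬x1) is also a unit clause — contradiction.
Neither x2 = True nor x2 = False works.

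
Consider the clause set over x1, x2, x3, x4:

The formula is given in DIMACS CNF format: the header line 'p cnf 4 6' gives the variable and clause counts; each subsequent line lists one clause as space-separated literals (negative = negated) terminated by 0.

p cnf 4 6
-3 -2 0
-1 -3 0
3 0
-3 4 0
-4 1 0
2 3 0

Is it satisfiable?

No

From the singleton clause (x3), x3 = True.
From the singleton clause (¬x2), x2 = False.
From the singleton clause (¬x1), x1 = False.
From the singleton clause (x4), x4 = True.
That conflicts with the unit clause (¬x4).
No assignment satisfies every clause.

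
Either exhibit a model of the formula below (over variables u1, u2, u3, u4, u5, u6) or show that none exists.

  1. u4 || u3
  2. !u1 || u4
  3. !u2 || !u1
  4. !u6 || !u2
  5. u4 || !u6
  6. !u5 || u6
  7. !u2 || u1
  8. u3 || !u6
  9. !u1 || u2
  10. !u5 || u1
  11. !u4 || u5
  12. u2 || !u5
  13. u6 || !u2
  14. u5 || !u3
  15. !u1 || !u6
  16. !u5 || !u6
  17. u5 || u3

UNSATISFIABLE

Case u4 = true:
Unit clause (u5) forces u5 = true.
Unit clause (u6) forces u6 = true.
That conflicts with the unit clause (!u6).
Undo u4 and try u4 = false.
Unit clause (u3) forces u3 = true.
Unit clause (!u1) forces u1 = false.
Unit clause (!u6) forces u6 = false.
Unit clause (!u5) forces u5 = false.
That conflicts with the unit clause (u5).
Both values of u4 lead to a conflict.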